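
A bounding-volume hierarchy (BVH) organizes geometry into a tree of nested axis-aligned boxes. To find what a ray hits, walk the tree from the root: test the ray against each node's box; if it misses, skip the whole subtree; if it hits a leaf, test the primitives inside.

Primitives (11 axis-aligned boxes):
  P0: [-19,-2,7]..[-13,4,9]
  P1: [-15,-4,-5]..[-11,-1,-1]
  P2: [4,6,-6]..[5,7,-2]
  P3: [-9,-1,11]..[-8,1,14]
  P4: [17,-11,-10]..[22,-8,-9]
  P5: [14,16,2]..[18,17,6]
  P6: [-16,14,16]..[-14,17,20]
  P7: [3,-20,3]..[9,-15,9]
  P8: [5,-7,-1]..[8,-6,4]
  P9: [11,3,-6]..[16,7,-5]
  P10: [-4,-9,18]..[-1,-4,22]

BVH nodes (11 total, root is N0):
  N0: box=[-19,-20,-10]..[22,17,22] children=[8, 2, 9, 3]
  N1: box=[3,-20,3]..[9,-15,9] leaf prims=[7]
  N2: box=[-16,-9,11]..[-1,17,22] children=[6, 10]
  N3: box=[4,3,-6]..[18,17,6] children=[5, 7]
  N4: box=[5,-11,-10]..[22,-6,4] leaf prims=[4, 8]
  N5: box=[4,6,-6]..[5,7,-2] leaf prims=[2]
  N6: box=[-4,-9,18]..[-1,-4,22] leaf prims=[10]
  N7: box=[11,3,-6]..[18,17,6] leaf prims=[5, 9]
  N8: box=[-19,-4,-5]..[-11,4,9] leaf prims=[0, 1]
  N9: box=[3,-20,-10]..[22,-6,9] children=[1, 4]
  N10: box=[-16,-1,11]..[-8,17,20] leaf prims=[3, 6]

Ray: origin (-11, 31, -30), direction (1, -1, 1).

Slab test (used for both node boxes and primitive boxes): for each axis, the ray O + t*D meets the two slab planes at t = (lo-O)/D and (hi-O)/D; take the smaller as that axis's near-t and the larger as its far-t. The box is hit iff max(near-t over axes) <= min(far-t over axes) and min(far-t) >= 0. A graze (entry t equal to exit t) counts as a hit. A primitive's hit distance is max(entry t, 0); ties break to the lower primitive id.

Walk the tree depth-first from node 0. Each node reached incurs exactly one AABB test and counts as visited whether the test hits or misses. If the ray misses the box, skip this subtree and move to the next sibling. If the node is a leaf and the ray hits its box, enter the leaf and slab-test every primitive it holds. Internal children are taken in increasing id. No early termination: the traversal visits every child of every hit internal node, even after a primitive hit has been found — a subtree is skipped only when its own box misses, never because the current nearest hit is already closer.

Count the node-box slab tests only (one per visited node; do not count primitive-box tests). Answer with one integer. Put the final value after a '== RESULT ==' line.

Traverse from the root:
N0 x:[-8,33] y:[14,51] z:[20,52] -> hit [20,33], descend [2, 3, 8, 9]
  N2 x:[-5,10] y:[14,40] z:[41,52] -> miss, prune
  N3 x:[15,29] y:[14,28] z:[24,36] -> hit [24,28], descend [5, 7]
    N5 x:[15,16] y:[24,25] z:[24,28] -> miss, prune
    N7 x:[22,29] y:[14,28] z:[24,36] -> hit [24,28] leaf, test {P5(miss), P9@t=24}
  N8 x:[-8,0] y:[27,35] z:[25,39] -> miss, prune
  N9 x:[14,33] y:[37,51] z:[20,39] -> miss, prune

Summary -> nodes [0, 2, 3, 5, 7, 8, 9]; box-tests=7; leaf-entries=1; first=P9

== RESULT ==
7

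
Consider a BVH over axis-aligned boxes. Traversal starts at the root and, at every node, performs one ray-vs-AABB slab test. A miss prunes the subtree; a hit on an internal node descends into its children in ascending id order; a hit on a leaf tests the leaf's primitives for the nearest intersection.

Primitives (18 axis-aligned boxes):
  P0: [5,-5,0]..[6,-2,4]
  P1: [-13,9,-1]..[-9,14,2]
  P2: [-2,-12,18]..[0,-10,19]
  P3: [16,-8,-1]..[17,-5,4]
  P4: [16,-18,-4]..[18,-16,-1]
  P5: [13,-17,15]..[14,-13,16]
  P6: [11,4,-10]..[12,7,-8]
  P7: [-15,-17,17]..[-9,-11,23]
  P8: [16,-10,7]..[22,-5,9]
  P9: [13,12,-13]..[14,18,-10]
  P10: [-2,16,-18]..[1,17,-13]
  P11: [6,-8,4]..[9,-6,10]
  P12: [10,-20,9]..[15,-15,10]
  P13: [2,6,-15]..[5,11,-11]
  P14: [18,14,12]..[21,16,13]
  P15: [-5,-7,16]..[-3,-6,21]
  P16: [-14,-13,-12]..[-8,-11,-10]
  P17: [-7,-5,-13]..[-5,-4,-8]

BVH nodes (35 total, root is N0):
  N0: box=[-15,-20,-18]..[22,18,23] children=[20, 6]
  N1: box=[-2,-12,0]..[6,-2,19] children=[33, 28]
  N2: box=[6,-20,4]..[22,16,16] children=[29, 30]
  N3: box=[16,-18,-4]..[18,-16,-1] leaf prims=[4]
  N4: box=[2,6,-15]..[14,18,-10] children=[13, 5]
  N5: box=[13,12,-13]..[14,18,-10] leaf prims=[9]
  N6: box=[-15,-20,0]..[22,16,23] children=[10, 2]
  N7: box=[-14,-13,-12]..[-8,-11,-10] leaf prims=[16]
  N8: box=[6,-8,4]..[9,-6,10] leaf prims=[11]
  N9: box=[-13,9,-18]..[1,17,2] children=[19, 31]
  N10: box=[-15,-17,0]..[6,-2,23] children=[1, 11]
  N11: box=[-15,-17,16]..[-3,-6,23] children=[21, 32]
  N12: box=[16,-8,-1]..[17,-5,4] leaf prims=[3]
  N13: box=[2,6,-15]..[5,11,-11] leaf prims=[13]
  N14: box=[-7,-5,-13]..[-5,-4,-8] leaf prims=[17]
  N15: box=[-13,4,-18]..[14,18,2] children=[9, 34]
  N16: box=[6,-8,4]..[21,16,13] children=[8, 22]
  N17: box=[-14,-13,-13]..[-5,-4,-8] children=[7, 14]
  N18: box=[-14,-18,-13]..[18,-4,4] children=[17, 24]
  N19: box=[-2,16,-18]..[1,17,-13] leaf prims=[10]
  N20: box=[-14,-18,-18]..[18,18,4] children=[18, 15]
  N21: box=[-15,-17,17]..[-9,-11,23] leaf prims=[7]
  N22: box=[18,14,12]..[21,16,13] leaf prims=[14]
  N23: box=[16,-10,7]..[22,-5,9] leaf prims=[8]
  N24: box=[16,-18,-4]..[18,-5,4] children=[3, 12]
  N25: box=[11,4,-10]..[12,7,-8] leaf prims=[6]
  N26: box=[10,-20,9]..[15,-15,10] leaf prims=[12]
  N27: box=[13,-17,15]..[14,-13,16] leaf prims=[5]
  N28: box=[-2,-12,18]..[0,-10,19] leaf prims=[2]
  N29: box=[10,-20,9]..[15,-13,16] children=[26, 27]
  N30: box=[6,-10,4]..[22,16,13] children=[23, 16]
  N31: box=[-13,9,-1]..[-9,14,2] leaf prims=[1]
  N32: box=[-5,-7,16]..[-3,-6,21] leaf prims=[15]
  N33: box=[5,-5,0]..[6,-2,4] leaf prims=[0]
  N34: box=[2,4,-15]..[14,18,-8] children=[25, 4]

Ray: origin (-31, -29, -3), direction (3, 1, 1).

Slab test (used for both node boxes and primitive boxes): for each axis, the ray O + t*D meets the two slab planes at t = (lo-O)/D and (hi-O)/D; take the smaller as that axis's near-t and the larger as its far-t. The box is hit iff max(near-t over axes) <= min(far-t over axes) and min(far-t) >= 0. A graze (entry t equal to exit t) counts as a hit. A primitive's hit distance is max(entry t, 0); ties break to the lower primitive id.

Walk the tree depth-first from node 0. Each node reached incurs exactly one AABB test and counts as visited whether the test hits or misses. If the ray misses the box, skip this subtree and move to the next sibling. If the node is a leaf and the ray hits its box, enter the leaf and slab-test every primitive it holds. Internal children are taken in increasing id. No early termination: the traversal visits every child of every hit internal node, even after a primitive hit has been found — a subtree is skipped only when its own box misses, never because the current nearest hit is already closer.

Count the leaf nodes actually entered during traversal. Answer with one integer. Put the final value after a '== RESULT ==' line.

Walk:
N0 x:[16/3,53/3] y:[9,47] z:[-15,26] -> hit [9,53/3], descend [6, 20]
  N6 x:[16/3,53/3] y:[9,45] z:[3,26] -> hit [9,53/3], descend [2, 10]
    N2 x:[37/3,53/3] y:[9,45] z:[7,19] -> hit [37/3,53/3], descend [29, 30]
      N29 x:[41/3,46/3] y:[9,16] z:[12,19] -> hit [41/3,46/3], descend [26, 27]
        N26 x:[41/3,46/3] y:[9,14] z:[12,13] -> miss, prune
        N27 x:[44/3,15] y:[12,16] z:[18,19] -> miss, prune
      N30 x:[37/3,53/3] y:[19,45] z:[7,16] -> miss, prune
    N10 x:[16/3,37/3] y:[12,27] z:[3,26] -> hit [12,37/3], descend [1, 11]
      N1 x:[29/3,37/3] y:[17,27] z:[3,22] -> miss, prune
      N11 x:[16/3,28/3] y:[12,23] z:[19,26] -> miss, prune
  N20 x:[17/3,49/3] y:[11,47] z:[-15,7] -> miss, prune

order=[0, 6, 2, 29, 26, 27, 30, 10, 1, 11, 20]  |boxes|=11  |leaves|=0  hit=miss

== RESULT ==
0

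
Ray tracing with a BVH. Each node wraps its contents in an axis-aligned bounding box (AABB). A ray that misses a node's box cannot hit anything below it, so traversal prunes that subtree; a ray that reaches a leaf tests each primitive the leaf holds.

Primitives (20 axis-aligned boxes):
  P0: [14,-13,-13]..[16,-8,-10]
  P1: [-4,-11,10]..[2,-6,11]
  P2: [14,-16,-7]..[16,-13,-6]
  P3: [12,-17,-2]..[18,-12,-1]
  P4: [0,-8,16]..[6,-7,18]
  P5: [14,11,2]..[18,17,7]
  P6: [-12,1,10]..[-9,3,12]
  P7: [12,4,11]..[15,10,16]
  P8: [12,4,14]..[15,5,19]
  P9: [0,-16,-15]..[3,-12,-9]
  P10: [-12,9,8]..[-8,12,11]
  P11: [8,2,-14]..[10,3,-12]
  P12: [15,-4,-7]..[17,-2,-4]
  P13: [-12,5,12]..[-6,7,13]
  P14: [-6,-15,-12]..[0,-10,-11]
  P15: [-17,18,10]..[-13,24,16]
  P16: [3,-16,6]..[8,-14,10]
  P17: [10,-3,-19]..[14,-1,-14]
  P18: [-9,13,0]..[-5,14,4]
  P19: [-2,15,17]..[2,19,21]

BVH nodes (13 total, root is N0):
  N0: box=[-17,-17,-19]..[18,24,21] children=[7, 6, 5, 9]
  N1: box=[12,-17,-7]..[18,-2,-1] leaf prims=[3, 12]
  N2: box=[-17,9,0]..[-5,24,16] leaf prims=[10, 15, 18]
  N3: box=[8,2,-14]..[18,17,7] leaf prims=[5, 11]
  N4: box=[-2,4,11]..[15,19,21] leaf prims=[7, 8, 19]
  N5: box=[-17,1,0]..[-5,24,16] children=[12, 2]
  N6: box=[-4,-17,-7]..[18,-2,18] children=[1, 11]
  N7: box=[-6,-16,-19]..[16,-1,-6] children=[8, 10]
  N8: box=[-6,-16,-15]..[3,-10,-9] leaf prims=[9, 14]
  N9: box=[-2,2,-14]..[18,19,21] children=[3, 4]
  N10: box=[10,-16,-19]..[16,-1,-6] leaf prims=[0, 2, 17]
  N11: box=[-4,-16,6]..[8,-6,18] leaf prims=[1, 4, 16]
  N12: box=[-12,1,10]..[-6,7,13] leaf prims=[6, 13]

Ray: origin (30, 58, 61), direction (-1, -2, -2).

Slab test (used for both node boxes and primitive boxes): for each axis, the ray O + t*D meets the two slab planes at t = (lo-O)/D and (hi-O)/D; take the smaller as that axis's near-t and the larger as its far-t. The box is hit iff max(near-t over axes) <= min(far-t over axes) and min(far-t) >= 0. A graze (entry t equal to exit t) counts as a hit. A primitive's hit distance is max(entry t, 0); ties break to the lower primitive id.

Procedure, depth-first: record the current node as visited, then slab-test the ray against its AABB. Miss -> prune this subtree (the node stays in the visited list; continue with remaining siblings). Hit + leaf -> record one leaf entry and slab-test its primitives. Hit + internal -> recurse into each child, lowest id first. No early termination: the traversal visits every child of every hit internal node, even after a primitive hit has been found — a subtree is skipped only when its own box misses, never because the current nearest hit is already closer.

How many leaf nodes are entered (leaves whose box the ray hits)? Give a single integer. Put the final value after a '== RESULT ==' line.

Trace the traversal:
N0 x:[12,47] y:[17,75/2] z:[20,40] -> hit [20,75/2], descend [5, 6, 7, 9]
  N5 x:[35,47] y:[17,57/2] z:[45/2,61/2] -> miss, prune
  N6 x:[12,34] y:[30,75/2] z:[43/2,34] -> hit [30,34], descend [1, 11]
    N1 x:[12,18] y:[30,75/2] z:[31,34] -> miss, prune
    N11 x:[22,34] y:[32,37] z:[43/2,55/2] -> miss, prune
  N7 x:[14,36] y:[59/2,37] z:[67/2,40] -> hit [67/2,36], descend [8, 10]
    N8 x:[27,36] y:[34,37] z:[35,38] -> hit [35,36] leaf, test {P9(miss), P14@t=36}
    N10 x:[14,20] y:[59/2,37] z:[67/2,40] -> miss, prune
  N9 x:[12,32] y:[39/2,28] z:[20,75/2] -> hit [20,28], descend [3, 4]
    N3 x:[12,22] y:[41/2,28] z:[27,75/2] -> miss, prune
    N4 x:[15,32] y:[39/2,27] z:[20,25] -> hit [20,25] leaf, test {P7(miss), P8(miss), P19(miss)}

11 AABB tests over nodes [0, 5, 6, 1, 11, 7, 8, 10, 9, 3, 4]; 2 leaves entered; closest P14.

== RESULT ==
2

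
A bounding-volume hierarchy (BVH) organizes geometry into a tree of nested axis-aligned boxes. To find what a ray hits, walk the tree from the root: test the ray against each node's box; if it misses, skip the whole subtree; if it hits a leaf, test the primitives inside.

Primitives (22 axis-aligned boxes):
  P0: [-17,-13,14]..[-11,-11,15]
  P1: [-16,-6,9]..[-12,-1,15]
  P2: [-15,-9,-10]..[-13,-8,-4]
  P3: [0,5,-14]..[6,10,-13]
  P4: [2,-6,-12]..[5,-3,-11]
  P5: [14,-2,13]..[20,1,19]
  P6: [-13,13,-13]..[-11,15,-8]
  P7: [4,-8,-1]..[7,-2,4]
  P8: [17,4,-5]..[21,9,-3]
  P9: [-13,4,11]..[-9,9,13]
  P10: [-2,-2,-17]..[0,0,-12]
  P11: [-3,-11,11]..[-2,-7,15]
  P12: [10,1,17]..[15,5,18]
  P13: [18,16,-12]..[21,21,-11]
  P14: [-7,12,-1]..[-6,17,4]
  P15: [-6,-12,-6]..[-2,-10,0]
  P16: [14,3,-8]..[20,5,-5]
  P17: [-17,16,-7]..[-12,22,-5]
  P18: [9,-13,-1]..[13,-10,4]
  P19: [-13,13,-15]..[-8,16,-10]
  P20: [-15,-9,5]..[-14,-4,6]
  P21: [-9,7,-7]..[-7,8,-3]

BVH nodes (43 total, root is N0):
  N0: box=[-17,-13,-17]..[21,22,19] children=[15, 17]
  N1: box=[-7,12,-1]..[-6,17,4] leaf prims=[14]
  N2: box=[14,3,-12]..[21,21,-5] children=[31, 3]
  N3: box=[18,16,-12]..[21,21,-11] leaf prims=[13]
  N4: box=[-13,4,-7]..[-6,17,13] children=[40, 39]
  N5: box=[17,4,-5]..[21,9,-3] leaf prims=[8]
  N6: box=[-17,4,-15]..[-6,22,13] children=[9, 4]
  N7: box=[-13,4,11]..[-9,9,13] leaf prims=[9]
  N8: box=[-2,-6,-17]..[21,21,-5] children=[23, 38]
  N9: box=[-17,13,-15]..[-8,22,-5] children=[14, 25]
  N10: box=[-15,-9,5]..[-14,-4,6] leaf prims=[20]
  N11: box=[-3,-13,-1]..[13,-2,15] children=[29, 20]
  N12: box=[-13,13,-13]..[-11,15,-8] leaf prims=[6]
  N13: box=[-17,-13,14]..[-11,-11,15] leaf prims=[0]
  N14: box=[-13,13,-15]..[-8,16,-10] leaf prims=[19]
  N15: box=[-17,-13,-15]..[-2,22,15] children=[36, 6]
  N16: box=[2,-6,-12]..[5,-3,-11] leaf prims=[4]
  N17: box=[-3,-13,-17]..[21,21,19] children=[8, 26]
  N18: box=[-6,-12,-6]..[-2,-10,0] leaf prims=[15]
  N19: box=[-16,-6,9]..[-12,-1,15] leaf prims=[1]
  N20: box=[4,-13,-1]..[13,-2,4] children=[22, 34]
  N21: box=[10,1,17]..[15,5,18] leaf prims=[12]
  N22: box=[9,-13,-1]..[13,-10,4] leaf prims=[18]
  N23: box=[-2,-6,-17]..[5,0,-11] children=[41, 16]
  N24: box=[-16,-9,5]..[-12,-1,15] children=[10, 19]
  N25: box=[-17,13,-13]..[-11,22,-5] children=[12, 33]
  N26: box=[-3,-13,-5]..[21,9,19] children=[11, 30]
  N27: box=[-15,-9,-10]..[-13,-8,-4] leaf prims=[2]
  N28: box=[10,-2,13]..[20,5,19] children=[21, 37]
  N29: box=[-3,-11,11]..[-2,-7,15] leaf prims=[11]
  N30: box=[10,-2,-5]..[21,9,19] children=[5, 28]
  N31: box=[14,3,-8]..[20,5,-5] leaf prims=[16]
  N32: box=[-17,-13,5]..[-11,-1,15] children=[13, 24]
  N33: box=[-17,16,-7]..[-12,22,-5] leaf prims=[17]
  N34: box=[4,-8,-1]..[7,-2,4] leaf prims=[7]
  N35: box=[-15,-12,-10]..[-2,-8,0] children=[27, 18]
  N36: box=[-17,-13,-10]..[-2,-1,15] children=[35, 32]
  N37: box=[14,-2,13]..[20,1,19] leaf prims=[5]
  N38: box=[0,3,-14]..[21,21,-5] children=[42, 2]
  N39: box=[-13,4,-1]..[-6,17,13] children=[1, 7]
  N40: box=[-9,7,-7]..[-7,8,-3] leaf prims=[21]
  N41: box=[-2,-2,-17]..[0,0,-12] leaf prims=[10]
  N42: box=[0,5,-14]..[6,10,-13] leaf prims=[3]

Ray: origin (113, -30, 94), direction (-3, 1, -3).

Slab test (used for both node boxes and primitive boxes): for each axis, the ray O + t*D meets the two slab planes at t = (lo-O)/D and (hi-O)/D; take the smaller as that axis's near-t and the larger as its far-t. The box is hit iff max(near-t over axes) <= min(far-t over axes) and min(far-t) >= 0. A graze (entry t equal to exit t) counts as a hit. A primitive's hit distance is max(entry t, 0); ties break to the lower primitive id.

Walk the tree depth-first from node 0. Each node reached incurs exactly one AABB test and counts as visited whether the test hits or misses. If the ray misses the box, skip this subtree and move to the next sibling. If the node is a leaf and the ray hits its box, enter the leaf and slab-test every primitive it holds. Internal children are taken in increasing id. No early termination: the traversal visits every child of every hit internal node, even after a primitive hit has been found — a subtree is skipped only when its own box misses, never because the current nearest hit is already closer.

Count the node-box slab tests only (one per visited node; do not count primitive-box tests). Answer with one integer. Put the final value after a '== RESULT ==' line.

Traverse from the root:
N0 x:[92/3,130/3] y:[17,52] z:[25,37] -> hit [92/3,37], descend [15, 17]
  N15 x:[115/3,130/3] y:[17,52] z:[79/3,109/3] -> miss, prune
  N17 x:[92/3,116/3] y:[17,51] z:[25,37] -> hit [92/3,37], descend [8, 26]
    N8 x:[92/3,115/3] y:[24,51] z:[33,37] -> hit [33,37], descend [23, 38]
      N23 x:[36,115/3] y:[24,30] z:[35,37] -> miss, prune
      N38 x:[92/3,113/3] y:[33,51] z:[33,36] -> hit [33,36], descend [2, 42]
        N2 x:[92/3,33] y:[33,51] z:[33,106/3] -> hit [33,33], descend [3, 31]
          N3 x:[92/3,95/3] y:[46,51] z:[35,106/3] -> miss, prune
          N31 x:[31,33] y:[33,35] z:[33,34] -> hit [33,33] leaf, test {P16@t=33}
        N42 x:[107/3,113/3] y:[35,40] z:[107/3,36] -> hit [107/3,36] leaf, test {P3@t=107/3}
    N26 x:[92/3,116/3] y:[17,39] z:[25,33] -> hit [92/3,33], descend [11, 30]
      N11 x:[100/3,116/3] y:[17,28] z:[79/3,95/3] -> miss, prune
      N30 x:[92/3,103/3] y:[28,39] z:[25,33] -> hit [92/3,33], descend [5, 28]
        N5 x:[92/3,32] y:[34,39] z:[97/3,33] -> miss, prune
        N28 x:[31,103/3] y:[28,35] z:[25,27] -> miss, prune

order=[0, 15, 17, 8, 23, 38, 2, 3, 31, 42, 26, 11, 30, 5, 28]  |boxes|=15  |leaves|=2  hit=P16

== RESULT ==
15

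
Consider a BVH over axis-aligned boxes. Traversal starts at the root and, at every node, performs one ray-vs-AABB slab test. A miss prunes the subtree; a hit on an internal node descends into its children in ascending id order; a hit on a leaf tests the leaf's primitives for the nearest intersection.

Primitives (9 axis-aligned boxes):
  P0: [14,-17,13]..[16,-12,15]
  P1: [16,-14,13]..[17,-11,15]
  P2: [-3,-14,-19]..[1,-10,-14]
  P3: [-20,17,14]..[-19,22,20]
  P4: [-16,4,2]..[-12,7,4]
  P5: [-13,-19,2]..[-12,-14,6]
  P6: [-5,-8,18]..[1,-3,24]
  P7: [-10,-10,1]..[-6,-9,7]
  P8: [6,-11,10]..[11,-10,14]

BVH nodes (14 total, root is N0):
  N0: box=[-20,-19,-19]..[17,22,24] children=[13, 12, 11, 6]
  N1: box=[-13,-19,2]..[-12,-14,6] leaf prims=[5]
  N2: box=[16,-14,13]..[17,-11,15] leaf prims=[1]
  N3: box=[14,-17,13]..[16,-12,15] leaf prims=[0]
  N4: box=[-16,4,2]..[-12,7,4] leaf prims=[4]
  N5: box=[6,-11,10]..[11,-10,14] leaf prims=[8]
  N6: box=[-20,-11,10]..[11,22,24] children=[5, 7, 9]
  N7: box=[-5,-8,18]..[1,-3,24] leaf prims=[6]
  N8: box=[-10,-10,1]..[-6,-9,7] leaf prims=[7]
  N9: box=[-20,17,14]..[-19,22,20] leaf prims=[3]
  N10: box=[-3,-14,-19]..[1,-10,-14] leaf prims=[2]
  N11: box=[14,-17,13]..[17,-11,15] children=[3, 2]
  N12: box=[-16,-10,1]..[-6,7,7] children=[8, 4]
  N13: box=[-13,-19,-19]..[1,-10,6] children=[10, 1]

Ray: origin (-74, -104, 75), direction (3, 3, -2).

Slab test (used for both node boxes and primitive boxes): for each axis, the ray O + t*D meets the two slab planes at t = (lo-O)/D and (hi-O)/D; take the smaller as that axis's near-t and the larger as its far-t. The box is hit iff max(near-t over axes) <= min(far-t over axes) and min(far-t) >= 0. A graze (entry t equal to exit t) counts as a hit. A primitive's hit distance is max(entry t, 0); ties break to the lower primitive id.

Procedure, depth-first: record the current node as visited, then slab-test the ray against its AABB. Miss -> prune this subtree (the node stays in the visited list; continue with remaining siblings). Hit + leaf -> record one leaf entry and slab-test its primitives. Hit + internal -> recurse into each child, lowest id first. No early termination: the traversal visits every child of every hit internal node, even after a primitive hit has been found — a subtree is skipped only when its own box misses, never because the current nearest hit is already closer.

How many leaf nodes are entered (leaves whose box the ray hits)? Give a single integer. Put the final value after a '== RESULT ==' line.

Traverse from the root:
N0 x:[18,91/3] y:[85/3,42] z:[51/2,47] -> hit [85/3,91/3], descend [6, 11, 12, 13]
  N6 x:[18,85/3] y:[31,42] z:[51/2,65/2] -> miss, prune
  N11 x:[88/3,91/3] y:[29,31] z:[30,31] -> hit [30,91/3], descend [2, 3]
    N2 x:[30,91/3] y:[30,31] z:[30,31] -> hit [30,91/3] leaf, test {P1@t=30}
    N3 x:[88/3,30] y:[29,92/3] z:[30,31] -> hit [30,30] leaf, test {P0@t=30}
  N12 x:[58/3,68/3] y:[94/3,37] z:[34,37] -> miss, prune
  N13 x:[61/3,25] y:[85/3,94/3] z:[69/2,47] -> miss, prune

Visited [0, 6, 11, 2, 3, 12, 13]. Tests: 7 box, 2 leaf. Nearest: P0.

== RESULT ==
2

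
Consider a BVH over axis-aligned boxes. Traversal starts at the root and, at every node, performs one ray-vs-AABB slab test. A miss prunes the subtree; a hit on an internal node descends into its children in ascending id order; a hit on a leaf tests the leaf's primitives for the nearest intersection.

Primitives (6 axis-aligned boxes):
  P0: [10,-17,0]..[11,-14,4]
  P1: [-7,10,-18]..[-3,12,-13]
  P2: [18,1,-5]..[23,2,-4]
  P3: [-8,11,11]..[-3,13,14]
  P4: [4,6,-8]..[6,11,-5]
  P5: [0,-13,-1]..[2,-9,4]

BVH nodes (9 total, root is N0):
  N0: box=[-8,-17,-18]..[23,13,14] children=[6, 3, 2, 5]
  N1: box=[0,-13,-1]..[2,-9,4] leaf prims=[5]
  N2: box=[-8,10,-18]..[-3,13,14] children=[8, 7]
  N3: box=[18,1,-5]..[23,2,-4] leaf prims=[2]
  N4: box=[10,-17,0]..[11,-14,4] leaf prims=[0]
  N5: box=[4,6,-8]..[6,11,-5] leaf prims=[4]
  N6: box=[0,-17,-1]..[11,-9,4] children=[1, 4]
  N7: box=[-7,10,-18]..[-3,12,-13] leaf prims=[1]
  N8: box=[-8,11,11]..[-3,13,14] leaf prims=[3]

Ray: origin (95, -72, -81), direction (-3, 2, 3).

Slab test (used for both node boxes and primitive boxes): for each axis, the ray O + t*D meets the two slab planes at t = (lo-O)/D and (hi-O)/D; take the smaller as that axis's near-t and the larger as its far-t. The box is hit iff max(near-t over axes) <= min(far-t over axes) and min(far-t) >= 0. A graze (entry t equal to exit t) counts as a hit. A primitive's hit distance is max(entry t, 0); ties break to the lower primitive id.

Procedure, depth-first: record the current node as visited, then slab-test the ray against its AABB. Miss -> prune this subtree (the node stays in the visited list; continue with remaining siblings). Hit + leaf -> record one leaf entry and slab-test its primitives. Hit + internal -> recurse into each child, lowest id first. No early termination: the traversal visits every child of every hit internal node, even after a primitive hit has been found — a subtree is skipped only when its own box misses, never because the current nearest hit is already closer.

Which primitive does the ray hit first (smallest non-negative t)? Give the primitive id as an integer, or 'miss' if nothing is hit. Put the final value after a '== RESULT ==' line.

Traverse from the root:
N0 x:[24,103/3] y:[55/2,85/2] z:[21,95/3] -> hit [55/2,95/3], descend [2, 3, 5, 6]
  N2 x:[98/3,103/3] y:[41,85/2] z:[21,95/3] -> miss, prune
  N3 x:[24,77/3] y:[73/2,37] z:[76/3,77/3] -> miss, prune
  N5 x:[89/3,91/3] y:[39,83/2] z:[73/3,76/3] -> miss, prune
  N6 x:[28,95/3] y:[55/2,63/2] z:[80/3,85/3] -> hit [28,85/3], descend [1, 4]
    N1 x:[31,95/3] y:[59/2,63/2] z:[80/3,85/3] -> miss, prune
    N4 x:[28,85/3] y:[55/2,29] z:[27,85/3] -> hit [28,85/3] leaf, test {P0@t=28}

7 AABB tests over nodes [0, 2, 3, 5, 6, 1, 4]; 1 leaf entered; closest P0.

== RESULT ==
0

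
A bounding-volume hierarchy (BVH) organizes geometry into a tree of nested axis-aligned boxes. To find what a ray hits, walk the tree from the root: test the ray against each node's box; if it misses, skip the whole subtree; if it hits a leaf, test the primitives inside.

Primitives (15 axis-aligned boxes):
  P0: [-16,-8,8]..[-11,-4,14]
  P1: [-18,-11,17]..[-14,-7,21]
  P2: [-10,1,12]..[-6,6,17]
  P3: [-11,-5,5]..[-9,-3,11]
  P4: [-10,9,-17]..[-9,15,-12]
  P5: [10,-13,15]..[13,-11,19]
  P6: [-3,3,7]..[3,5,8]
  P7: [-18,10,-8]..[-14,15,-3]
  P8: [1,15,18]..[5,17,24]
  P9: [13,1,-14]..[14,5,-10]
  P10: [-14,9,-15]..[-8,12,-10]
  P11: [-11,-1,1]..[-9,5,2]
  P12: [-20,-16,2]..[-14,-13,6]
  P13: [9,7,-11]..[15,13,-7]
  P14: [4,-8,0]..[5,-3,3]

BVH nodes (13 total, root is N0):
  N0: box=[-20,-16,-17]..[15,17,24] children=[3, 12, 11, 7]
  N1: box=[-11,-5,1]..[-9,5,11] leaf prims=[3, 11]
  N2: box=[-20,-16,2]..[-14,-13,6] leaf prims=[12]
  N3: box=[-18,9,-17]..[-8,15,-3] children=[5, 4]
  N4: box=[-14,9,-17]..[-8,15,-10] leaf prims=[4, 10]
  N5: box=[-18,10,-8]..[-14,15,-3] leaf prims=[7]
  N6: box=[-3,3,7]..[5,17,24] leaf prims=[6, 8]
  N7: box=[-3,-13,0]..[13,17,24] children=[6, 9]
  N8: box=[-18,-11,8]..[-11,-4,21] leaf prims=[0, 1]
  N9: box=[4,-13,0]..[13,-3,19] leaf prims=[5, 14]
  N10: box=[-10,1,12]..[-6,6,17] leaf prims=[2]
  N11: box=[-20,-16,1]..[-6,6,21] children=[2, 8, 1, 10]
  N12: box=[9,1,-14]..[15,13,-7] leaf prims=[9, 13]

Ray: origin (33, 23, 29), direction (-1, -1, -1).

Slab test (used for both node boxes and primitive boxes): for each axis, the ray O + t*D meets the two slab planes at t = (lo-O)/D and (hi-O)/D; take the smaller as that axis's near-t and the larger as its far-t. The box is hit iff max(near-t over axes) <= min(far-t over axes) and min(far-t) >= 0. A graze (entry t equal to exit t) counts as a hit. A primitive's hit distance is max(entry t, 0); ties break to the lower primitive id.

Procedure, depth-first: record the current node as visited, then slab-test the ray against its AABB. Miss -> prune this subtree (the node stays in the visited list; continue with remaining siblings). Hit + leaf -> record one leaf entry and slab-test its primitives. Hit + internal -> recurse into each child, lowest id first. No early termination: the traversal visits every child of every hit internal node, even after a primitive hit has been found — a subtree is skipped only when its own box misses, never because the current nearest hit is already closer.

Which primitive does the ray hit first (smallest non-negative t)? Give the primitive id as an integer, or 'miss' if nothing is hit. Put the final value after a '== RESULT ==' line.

Walk:
N0 x:[18,53] y:[6,39] z:[5,46] -> hit [18,39], descend [3, 7, 11, 12]
  N3 x:[41,51] y:[8,14] z:[32,46] -> miss, prune
  N7 x:[20,36] y:[6,36] z:[5,29] -> hit [20,29], descend [6, 9]
    N6 x:[28,36] y:[6,20] z:[5,22] -> miss, prune
    N9 x:[20,29] y:[26,36] z:[10,29] -> hit [26,29] leaf, test {P5(miss), P14@t=28}
  N11 x:[39,53] y:[17,39] z:[8,28] -> miss, prune
  N12 x:[18,24] y:[10,22] z:[36,43] -> miss, prune

Summary -> nodes [0, 3, 7, 6, 9, 11, 12]; box-tests=7; leaf-entries=1; first=P14

== RESULT ==
14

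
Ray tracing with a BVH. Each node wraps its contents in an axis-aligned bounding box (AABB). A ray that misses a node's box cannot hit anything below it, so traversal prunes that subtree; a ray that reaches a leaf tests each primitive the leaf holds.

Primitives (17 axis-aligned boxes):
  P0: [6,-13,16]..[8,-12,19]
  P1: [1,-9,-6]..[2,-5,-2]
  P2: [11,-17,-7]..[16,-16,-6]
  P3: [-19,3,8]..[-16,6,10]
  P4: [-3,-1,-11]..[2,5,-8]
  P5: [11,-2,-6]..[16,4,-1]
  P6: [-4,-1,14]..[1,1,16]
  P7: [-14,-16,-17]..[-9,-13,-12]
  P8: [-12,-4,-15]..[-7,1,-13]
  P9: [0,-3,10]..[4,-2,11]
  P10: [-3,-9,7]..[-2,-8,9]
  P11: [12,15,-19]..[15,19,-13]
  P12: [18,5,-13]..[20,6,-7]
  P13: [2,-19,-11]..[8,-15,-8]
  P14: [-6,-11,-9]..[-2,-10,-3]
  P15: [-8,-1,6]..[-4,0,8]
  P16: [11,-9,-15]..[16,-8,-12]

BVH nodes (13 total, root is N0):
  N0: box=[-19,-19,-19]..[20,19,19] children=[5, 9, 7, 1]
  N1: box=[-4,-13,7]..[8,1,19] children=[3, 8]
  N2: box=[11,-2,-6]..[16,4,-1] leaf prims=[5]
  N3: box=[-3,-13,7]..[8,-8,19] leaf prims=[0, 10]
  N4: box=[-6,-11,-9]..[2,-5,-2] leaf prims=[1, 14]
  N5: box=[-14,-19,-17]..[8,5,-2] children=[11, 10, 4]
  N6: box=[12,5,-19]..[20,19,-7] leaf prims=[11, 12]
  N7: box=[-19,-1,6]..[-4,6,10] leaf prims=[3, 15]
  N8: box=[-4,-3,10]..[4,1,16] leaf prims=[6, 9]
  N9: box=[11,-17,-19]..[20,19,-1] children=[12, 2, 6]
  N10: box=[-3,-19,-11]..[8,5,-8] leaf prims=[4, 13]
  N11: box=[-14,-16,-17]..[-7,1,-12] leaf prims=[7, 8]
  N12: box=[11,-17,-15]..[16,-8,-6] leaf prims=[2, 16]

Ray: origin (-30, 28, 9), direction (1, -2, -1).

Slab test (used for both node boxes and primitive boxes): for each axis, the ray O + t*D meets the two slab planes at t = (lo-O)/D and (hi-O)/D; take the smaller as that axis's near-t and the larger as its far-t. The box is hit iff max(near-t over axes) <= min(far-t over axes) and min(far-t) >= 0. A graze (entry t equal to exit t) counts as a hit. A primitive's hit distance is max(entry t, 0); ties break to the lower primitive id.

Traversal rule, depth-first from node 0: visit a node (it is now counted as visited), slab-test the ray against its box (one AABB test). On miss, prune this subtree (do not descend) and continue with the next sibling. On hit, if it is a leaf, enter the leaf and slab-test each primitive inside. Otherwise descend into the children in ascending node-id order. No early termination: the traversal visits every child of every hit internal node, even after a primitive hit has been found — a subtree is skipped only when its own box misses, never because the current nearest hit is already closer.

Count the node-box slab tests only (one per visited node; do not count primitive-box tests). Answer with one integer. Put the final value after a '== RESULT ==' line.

Walk:
N0 x:[11,50] y:[9/2,47/2] z:[-10,28] -> hit [11,47/2], descend [1, 5, 7, 9]
  N1 x:[26,38] y:[27/2,41/2] z:[-10,2] -> miss, prune
  N5 x:[16,38] y:[23/2,47/2] z:[11,26] -> hit [16,47/2], descend [4, 10, 11]
    N4 x:[24,32] y:[33/2,39/2] z:[11,18] -> miss, prune
    N10 x:[27,38] y:[23/2,47/2] z:[17,20] -> miss, prune
    N11 x:[16,23] y:[27/2,22] z:[21,26] -> hit [21,22] leaf, test {P7@t=21, P8(miss)}
  N7 x:[11,26] y:[11,29/2] z:[-1,3] -> miss, prune
  N9 x:[41,50] y:[9/2,45/2] z:[10,28] -> miss, prune

order=[0, 1, 5, 4, 10, 11, 7, 9]  |boxes|=8  |leaves|=1  hit=P7

== RESULT ==
8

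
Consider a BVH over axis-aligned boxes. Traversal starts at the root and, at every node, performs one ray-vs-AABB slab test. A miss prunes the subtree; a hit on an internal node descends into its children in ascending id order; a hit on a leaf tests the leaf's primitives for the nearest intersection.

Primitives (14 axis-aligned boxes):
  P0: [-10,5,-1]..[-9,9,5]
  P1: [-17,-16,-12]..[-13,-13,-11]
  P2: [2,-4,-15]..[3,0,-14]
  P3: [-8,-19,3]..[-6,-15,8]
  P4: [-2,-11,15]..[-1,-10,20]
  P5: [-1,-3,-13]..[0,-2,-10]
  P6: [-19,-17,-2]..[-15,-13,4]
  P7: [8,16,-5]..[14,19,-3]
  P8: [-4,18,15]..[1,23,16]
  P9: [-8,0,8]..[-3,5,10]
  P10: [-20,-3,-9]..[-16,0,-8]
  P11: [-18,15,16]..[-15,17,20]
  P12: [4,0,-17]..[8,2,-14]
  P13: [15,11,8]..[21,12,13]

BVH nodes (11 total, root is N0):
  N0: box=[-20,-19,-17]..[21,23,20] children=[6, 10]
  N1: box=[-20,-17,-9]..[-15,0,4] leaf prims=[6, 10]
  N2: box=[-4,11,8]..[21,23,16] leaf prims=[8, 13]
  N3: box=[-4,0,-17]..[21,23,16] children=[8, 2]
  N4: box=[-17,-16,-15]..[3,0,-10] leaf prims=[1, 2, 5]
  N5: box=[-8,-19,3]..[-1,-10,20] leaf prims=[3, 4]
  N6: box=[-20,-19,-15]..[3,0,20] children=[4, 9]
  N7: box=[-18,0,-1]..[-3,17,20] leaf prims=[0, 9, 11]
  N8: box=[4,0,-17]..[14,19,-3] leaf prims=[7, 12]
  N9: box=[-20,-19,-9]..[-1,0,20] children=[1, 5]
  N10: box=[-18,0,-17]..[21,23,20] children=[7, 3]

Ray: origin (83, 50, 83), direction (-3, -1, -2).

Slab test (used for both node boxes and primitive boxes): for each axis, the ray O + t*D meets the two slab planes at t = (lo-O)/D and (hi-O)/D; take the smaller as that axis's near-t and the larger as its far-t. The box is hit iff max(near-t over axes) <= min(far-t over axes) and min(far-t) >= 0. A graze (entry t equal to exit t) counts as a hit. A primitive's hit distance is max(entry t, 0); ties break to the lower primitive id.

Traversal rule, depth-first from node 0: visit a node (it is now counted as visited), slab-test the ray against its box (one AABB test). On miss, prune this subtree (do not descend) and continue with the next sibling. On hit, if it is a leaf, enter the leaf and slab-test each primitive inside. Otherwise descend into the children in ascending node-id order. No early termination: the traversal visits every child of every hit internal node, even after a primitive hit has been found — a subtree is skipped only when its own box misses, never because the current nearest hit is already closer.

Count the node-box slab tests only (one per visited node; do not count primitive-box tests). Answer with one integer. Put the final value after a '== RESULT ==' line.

Trace the traversal:
N0 x:[62/3,103/3] y:[27,69] z:[63/2,50] -> hit [63/2,103/3], descend [6, 10]
  N6 x:[80/3,103/3] y:[50,69] z:[63/2,49] -> miss, prune
  N10 x:[62/3,101/3] y:[27,50] z:[63/2,50] -> hit [63/2,101/3], descend [3, 7]
    N3 x:[62/3,29] y:[27,50] z:[67/2,50] -> miss, prune
    N7 x:[86/3,101/3] y:[33,50] z:[63/2,42] -> hit [33,101/3] leaf, test {P0(miss), P9(miss), P11@t=33}

5 AABB tests over nodes [0, 6, 10, 3, 7]; 1 leaf entered; closest P11.

== RESULT ==
5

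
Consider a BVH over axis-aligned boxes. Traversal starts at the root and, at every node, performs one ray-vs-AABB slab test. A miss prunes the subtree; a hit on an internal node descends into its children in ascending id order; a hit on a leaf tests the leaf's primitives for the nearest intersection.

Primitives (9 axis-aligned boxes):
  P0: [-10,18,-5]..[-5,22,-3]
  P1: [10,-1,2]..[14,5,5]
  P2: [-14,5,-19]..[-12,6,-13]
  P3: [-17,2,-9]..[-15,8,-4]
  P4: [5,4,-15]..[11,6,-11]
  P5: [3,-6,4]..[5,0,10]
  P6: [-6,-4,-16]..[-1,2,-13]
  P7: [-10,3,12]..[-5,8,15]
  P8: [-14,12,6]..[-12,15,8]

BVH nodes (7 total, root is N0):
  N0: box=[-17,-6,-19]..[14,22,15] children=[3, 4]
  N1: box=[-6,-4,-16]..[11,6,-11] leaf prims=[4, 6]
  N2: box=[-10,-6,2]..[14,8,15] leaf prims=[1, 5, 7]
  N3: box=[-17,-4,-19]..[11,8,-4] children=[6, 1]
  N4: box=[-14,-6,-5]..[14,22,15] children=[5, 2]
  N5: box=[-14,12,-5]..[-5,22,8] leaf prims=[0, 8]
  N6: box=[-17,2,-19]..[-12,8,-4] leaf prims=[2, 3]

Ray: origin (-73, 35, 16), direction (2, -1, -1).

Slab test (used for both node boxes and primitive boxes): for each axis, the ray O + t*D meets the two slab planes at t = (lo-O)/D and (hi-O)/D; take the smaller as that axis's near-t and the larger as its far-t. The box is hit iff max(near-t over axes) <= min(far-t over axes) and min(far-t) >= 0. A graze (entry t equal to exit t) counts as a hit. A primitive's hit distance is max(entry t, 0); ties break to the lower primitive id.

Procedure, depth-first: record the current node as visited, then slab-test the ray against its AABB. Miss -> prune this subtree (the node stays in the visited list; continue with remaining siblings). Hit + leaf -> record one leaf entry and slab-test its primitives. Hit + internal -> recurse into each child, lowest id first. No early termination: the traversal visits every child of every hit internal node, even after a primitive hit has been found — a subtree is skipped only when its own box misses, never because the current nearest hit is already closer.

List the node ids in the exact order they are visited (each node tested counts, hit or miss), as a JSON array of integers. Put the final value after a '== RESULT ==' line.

Traverse from the root:
N0 x:[28,87/2] y:[13,41] z:[1,35] -> hit [28,35], descend [3, 4]
  N3 x:[28,42] y:[27,39] z:[20,35] -> hit [28,35], descend [1, 6]
    N1 x:[67/2,42] y:[29,39] z:[27,32] -> miss, prune
    N6 x:[28,61/2] y:[27,33] z:[20,35] -> hit [28,61/2] leaf, test {P2@t=59/2, P3(miss)}
  N4 x:[59/2,87/2] y:[13,41] z:[1,21] -> miss, prune

order=[0, 3, 1, 6, 4]  |boxes|=5  |leaves|=1  hit=P2

== RESULT ==
[0, 3, 1, 6, 4]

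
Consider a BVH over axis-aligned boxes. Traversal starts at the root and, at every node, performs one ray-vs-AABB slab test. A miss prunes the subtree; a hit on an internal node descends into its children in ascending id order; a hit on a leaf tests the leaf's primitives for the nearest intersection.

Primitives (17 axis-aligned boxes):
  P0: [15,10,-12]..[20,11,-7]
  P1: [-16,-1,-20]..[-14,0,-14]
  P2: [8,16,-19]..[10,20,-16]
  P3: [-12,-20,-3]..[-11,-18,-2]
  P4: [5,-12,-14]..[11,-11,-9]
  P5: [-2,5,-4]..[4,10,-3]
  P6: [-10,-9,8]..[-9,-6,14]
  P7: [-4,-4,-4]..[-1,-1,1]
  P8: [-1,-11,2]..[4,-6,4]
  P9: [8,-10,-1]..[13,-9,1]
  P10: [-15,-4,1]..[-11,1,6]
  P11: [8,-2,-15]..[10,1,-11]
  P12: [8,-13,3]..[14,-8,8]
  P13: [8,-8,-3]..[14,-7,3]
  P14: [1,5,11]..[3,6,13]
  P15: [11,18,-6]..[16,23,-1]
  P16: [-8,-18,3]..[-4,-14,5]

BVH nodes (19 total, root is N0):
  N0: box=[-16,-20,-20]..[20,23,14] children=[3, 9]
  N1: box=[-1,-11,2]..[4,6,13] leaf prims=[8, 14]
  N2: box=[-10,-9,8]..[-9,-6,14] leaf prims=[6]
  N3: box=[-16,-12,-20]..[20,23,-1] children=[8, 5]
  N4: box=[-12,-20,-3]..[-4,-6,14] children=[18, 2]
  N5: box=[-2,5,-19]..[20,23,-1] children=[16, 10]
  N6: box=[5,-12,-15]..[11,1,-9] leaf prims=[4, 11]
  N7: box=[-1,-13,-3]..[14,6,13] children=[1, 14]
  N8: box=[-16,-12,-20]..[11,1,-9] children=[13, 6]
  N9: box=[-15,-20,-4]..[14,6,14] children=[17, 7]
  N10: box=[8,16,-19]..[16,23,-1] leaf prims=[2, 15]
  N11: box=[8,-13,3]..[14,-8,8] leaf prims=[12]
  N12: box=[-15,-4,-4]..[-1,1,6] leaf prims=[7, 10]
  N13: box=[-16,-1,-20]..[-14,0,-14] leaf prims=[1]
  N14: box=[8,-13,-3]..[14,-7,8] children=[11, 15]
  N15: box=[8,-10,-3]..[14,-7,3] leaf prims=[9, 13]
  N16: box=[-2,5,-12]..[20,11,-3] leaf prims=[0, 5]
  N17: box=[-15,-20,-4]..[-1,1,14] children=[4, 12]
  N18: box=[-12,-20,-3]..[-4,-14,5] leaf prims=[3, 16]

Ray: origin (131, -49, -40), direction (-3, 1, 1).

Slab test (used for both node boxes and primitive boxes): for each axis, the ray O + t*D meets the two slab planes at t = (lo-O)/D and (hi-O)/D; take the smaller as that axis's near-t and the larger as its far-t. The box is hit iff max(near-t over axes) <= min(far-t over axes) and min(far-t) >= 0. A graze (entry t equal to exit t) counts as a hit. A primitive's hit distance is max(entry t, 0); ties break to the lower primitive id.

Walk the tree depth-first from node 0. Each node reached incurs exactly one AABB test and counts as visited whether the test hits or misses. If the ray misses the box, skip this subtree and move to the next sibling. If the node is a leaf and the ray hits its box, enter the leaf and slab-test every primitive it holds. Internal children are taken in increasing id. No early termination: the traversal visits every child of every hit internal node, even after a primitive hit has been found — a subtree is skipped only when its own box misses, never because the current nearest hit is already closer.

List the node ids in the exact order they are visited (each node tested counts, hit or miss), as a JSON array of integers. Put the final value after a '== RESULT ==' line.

Trace the traversal:
N0 x:[37,49] y:[29,72] z:[20,54] -> hit [37,49], descend [3, 9]
  N3 x:[37,49] y:[37,72] z:[20,39] -> hit [37,39], descend [5, 8]
    N5 x:[37,133/3] y:[54,72] z:[21,39] -> miss, prune
    N8 x:[40,49] y:[37,50] z:[20,31] -> miss, prune
  N9 x:[39,146/3] y:[29,55] z:[36,54] -> hit [39,146/3], descend [7, 17]
    N7 x:[39,44] y:[36,55] z:[37,53] -> hit [39,44], descend [1, 14]
      N1 x:[127/3,44] y:[38,55] z:[42,53] -> hit [127/3,44] leaf, test {P8@t=127/3, P14(miss)}
      N14 x:[39,41] y:[36,42] z:[37,48] -> hit [39,41], descend [11, 15]
        N11 x:[39,41] y:[36,41] z:[43,48] -> miss, prune
        N15 x:[39,41] y:[39,42] z:[37,43] -> hit [39,41] leaf, test {P9@t=118/3, P13@t=41}
    N17 x:[44,146/3] y:[29,50] z:[36,54] -> hit [44,146/3], descend [4, 12]
      N4 x:[45,143/3] y:[29,43] z:[37,54] -> miss, prune
      N12 x:[44,146/3] y:[45,50] z:[36,46] -> hit [45,46] leaf, test {P7(miss), P10(miss)}

Visited [0, 3, 5, 8, 9, 7, 1, 14, 11, 15, 17, 4, 12]. Tests: 13 box, 3 leaf. Nearest: P9.

== RESULT ==
[0, 3, 5, 8, 9, 7, 1, 14, 11, 15, 17, 4, 12]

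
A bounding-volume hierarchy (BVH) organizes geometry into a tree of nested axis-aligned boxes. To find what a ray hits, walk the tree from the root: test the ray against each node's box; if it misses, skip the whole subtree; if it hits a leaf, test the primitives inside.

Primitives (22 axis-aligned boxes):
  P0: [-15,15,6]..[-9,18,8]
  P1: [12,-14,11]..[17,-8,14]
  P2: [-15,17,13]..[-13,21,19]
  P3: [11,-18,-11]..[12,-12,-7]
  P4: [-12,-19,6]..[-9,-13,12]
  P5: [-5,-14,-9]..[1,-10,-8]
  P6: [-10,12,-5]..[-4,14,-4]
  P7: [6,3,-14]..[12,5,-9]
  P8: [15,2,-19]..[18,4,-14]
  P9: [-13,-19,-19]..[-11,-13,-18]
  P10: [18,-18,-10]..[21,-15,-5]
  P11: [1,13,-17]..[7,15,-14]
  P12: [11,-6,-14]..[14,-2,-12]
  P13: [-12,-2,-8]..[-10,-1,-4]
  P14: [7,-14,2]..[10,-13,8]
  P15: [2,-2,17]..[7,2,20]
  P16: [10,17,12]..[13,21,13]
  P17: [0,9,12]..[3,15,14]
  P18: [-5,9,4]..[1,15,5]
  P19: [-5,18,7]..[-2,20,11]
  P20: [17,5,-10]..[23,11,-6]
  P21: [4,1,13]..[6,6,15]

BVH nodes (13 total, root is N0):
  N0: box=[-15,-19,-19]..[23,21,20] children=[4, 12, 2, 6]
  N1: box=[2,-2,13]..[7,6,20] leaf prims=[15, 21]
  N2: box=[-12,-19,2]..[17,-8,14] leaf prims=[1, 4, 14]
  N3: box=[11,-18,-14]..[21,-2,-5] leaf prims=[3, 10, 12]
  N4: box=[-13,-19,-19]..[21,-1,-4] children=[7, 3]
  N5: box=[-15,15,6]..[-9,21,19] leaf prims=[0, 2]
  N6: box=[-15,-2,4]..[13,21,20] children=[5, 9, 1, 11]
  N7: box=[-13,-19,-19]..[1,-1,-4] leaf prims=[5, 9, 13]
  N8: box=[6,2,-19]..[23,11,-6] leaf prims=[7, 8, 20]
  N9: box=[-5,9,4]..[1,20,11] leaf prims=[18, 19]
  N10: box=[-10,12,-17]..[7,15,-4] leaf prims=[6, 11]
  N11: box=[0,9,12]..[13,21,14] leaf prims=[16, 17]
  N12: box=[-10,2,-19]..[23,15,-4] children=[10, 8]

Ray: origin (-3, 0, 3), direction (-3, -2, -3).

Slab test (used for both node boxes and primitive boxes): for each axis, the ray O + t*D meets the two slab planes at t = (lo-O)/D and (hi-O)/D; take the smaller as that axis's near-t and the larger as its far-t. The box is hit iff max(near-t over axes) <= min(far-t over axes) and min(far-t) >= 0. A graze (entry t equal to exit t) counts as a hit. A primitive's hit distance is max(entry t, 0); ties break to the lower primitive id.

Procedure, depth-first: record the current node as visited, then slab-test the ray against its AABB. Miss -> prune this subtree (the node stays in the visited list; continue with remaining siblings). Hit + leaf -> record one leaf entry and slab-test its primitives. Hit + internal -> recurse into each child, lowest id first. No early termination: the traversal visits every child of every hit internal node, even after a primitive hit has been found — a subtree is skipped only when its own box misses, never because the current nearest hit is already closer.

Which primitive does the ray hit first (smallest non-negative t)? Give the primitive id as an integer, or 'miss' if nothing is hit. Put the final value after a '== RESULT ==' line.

Walk:
N0 x:[-26/3,4] y:[-21/2,19/2] z:[-17/3,22/3] -> hit [-17/3,4], descend [2, 4, 6, 12]
  N2 x:[-20/3,3] y:[4,19/2] z:[-11/3,1/3] -> miss, prune
  N4 x:[-8,10/3] y:[1/2,19/2] z:[7/3,22/3] -> hit [7/3,10/3], descend [3, 7]
    N3 x:[-8,-14/3] y:[1,9] z:[8/3,17/3] -> miss, prune
    N7 x:[-4/3,10/3] y:[1/2,19/2] z:[7/3,22/3] -> hit [7/3,10/3] leaf, test {P5(miss), P9(miss), P13(miss)}
  N6 x:[-16/3,4] y:[-21/2,1] z:[-17/3,-1/3] -> miss, prune
  N12 x:[-26/3,7/3] y:[-15/2,-1] z:[7/3,22/3] -> miss, prune

Summary -> nodes [0, 2, 4, 3, 7, 6, 12]; box-tests=7; leaf-entries=1; first=miss

== RESULT ==
miss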